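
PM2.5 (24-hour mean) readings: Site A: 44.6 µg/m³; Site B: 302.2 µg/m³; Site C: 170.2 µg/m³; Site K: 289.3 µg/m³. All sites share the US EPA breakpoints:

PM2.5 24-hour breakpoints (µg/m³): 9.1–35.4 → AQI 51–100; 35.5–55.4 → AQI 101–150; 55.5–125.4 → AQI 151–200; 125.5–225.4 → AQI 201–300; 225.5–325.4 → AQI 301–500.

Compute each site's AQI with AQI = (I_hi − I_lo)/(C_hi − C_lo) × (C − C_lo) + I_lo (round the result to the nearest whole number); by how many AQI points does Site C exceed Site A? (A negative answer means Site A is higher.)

122

Site A: 44.6 ∈ [35.5, 55.4] ↔ index [101, 150].
101 + (44.6−35.5)·(150−101)/(55.4−35.5) = 101 + 9.1·49/19.9 ≈ 123.41, so AQI = 123.
Site B: 302.2 lies in 225.5–325.4, so I_lo=301, I_hi=500, C_lo=225.5, C_hi=325.4.
(500−301)/(325.4−225.5) × (302.2−225.5) + 301 = 199/99.9 × 76.7 + 301 ≈ 453.79 → 454.
Site C: 170.2 ∈ [125.5, 225.4] ↔ index [201, 300].
201 + (170.2−125.5)·(300−201)/(225.4−125.5) = 201 + 44.7·99/99.9 ≈ 245.30, so AQI = 245.
Site K: 289.3 ∈ [225.5, 325.4] ↔ index [301, 500].
301 + (289.3−225.5)·(500−301)/(325.4−225.5) = 301 + 63.8·199/99.9 ≈ 428.09, so AQI = 428.
AQIs: Site A=123, Site B=454, Site C=245, Site K=428. Site C (245) − Site A (123) = 122.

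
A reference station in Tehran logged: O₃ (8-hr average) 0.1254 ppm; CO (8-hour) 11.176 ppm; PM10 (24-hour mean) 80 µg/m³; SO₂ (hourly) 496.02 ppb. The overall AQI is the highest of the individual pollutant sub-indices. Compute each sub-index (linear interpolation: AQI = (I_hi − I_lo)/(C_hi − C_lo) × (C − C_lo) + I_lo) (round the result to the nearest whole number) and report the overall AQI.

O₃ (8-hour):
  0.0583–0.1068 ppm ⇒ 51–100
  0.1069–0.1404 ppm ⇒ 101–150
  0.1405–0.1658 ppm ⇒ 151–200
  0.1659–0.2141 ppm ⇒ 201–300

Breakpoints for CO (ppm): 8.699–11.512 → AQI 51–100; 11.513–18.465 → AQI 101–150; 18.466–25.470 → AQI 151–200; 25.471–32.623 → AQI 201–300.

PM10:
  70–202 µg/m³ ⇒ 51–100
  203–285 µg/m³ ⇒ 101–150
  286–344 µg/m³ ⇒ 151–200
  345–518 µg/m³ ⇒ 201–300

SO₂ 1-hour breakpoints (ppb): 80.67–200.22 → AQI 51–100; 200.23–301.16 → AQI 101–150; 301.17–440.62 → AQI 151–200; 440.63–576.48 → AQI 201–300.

241

O₃: 0.1254 ∈ [0.1069, 0.1404] ↔ index [101, 150].
101 + (0.1254−0.1069)·(150−101)/(0.1404−0.1069) = 101 + 0.0185·49/0.0335 ≈ 128.06, so AQI = 128.
CO: 11.176 lies in 8.699–11.512, so I_lo=51, I_hi=100, C_lo=8.699, C_hi=11.512.
(100−51)/(11.512−8.699) × (11.176−8.699) + 51 = 49/2.813 × 2.477 + 51 ≈ 94.15 → 94.
PM10: 80 lies in 70–202, so I_lo=51, I_hi=100, C_lo=70, C_hi=202.
(100−51)/(202−70) × (80−70) + 51 = 49/132 × 10 + 51 ≈ 54.71 → 55.
SO₂: row 440.63–576.48 (AQI 201–300). (300−201)·(496.02−440.63)/(576.48−440.63) + 201 = 99·55.39/135.85 + 201 ≈ 241.37 → 241.
Sub-indices: O₃→128, CO→94, PM10→55, SO₂→241. Overall AQI = max = 241; dominant pollutant is SO₂.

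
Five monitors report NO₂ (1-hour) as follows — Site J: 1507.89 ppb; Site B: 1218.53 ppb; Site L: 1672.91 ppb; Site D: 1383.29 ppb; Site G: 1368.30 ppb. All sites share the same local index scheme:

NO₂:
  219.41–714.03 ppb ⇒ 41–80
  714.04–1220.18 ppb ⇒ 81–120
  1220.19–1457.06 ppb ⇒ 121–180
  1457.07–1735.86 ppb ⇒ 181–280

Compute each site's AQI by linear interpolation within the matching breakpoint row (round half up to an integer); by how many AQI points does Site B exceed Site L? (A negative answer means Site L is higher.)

Site J: row 1457.07–1735.86 (AQI 181–280). (280−181)·(1507.89−1457.07)/(1735.86−1457.07) + 181 = 99·50.82/278.79 + 181 ≈ 199.05 → 199.
Site B: row 714.04–1220.18 (AQI 81–120). (120−81)·(1218.53−714.04)/(1220.18−714.04) + 81 = 39·504.49/506.14 + 81 ≈ 119.87 → 120.
Site L 1672.91: bracket 1457.07–1735.86 → index 181–280; slope 99/278.79, offset 215.84.
AQI = 181 + 99/278.79·215.84 ≈ 257.65 ⇒ 258.
Site D: 1383.29 ∈ [1220.19, 1457.06] ↔ index [121, 180].
121 + (1383.29−1220.19)·(180−121)/(1457.06−1220.19) = 121 + 163.10·59/236.87 ≈ 161.63, so AQI = 162.
Site G: row 1220.19–1457.06 (AQI 121–180). (180−121)·(1368.30−1220.19)/(1457.06−1220.19) + 121 = 59·148.11/236.87 + 121 ≈ 157.89 → 158.
AQIs: Site J=199, Site B=120, Site L=258, Site D=162, Site G=158. Site B (120) − Site L (258) = -138.

-138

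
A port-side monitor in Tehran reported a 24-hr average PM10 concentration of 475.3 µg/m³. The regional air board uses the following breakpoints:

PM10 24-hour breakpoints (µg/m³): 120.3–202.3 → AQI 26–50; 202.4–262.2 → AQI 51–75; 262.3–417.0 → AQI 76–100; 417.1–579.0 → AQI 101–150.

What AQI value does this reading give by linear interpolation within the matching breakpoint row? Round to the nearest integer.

PM10: row 417.1–579.0 (AQI 101–150). (150−101)·(475.3−417.1)/(579.0−417.1) + 101 = 49·58.2/161.9 + 101 ≈ 118.61 → 119.

119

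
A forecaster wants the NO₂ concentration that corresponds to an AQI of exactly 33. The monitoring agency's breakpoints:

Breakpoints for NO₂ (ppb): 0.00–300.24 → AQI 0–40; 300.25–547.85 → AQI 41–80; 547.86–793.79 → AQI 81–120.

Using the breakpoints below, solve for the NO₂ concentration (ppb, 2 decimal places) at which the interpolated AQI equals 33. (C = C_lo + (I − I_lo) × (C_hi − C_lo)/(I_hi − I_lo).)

247.70

AQI 33 lies in the 0–40 band, which corresponds to 0.00–300.24 ppb.
C = 0.00 + (33−0)×(300.24−0.00)/(40−0) = 0.00 + 33×300.24/40 ≈ 247.6980 ppb → 247.70 ppb to 2 dp.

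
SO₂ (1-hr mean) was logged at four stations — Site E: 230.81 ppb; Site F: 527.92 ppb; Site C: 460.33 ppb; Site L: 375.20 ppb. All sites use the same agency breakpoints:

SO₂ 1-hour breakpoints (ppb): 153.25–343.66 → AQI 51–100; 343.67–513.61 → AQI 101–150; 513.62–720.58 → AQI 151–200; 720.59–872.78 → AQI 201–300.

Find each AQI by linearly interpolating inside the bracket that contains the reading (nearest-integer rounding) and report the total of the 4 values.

Site E: 230.81 lies in 153.25–343.66, so I_lo=51, I_hi=100, C_lo=153.25, C_hi=343.66.
(100−51)/(343.66−153.25) × (230.81−153.25) + 51 = 49/190.41 × 77.56 + 51 ≈ 70.96 → 71.
Site F: 527.92 lies in 513.62–720.58, so I_lo=151, I_hi=200, C_lo=513.62, C_hi=720.58.
(200−151)/(720.58−513.62) × (527.92−513.62) + 151 = 49/206.96 × 14.30 + 151 ≈ 154.39 → 154.
Site C: 460.33 lies in 343.67–513.61, so I_lo=101, I_hi=150, C_lo=343.67, C_hi=513.61.
(150−101)/(513.61−343.67) × (460.33−343.67) + 101 = 49/169.94 × 116.66 + 101 ≈ 134.64 → 135.
Site L: row 343.67–513.61 (AQI 101–150). (150−101)·(375.20−343.67)/(513.61−343.67) + 101 = 49·31.53/169.94 + 101 ≈ 110.09 → 110.
AQIs: Site E=71, Site F=154, Site C=135, Site L=110. Sum = 71 + 154 + 135 + 110 = 470.

470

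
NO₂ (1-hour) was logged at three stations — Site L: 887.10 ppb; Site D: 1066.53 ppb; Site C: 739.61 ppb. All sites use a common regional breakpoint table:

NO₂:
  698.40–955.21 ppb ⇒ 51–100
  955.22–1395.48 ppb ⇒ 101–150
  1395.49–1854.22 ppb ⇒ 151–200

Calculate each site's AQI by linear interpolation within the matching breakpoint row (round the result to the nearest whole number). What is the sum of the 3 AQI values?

Site L: row 698.40–955.21 (AQI 51–100). (100−51)·(887.10−698.40)/(955.21−698.40) + 51 = 49·188.70/256.81 + 51 ≈ 87.00 → 87.
Site D: 1066.53 lies in 955.22–1395.48, so I_lo=101, I_hi=150, C_lo=955.22, C_hi=1395.48.
(150−101)/(1395.48−955.22) × (1066.53−955.22) + 101 = 49/440.26 × 111.31 + 101 ≈ 113.39 → 113.
Site C: 739.61 lies in 698.40–955.21, so I_lo=51, I_hi=100, C_lo=698.40, C_hi=955.21.
(100−51)/(955.21−698.40) × (739.61−698.40) + 51 = 49/256.81 × 41.21 + 51 ≈ 58.86 → 59.
AQIs: Site L=87, Site D=113, Site C=59. Sum = 87 + 113 + 59 = 259.

259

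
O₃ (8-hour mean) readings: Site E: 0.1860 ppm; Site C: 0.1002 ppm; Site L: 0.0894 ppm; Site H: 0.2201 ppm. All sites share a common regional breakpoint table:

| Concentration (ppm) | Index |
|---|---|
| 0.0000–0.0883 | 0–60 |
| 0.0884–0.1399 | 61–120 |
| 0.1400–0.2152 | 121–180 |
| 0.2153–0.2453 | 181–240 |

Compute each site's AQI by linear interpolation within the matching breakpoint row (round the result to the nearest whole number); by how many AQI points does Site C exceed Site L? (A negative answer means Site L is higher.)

Site E: row 0.1400–0.2152 (AQI 121–180). (180−121)·(0.1860−0.1400)/(0.2152−0.1400) + 121 = 59·0.0460/0.0752 + 121 ≈ 157.09 → 157.
Site C 0.1002: bracket 0.0884–0.1399 → index 61–120; slope 59/0.0515, offset 0.0118.
AQI = 61 + 59/0.0515·0.0118 ≈ 74.52 ⇒ 75.
Site L 0.0894: bracket 0.0884–0.1399 → index 61–120; slope 59/0.0515, offset 0.0010.
AQI = 61 + 59/0.0515·0.0010 ≈ 62.15 ⇒ 62.
Site H 0.2201: bracket 0.2153–0.2453 → index 181–240; slope 59/0.0300, offset 0.0048.
AQI = 181 + 59/0.0300·0.0048 ≈ 190.44 ⇒ 190.
AQIs: Site E=157, Site C=75, Site L=62, Site H=190. Site C (75) − Site L (62) = 13.

13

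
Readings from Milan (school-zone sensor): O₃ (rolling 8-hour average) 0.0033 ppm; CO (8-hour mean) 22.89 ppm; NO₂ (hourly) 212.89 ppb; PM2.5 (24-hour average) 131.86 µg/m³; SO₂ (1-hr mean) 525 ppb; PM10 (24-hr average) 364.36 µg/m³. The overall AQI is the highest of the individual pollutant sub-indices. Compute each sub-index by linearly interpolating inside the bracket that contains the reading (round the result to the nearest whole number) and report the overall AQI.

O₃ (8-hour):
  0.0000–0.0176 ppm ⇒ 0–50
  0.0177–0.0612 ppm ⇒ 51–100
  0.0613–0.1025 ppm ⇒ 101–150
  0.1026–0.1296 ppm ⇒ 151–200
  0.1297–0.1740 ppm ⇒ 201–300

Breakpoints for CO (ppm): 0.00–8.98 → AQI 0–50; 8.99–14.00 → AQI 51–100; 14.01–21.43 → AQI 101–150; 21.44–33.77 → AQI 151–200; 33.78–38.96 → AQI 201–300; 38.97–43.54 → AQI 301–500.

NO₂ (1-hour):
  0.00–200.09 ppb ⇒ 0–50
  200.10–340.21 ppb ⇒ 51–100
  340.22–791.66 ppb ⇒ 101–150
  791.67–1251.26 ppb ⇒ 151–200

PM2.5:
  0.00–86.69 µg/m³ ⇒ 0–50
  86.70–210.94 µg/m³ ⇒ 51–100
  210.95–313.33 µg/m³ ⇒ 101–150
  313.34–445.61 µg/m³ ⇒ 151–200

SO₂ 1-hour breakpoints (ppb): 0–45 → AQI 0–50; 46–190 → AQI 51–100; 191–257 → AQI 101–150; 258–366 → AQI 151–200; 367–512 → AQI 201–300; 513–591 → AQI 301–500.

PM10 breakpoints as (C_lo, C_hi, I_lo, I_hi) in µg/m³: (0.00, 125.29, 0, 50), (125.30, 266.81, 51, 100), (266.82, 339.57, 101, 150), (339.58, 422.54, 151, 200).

O₃: 0.0033 lies in 0.0000–0.0176, so I_lo=0, I_hi=50, C_lo=0.0000, C_hi=0.0176.
(50−0)/(0.0176−0.0000) × (0.0033−0.0000) + 0 = 50/0.0176 × 0.0033 + 0 ≈ 9.38 → 9.
CO: row 21.44–33.77 (AQI 151–200). (200−151)·(22.89−21.44)/(33.77−21.44) + 151 = 49·1.45/12.33 + 151 ≈ 156.76 → 157.
NO₂ 212.89: bracket 200.10–340.21 → index 51–100; slope 49/140.11, offset 12.79.
AQI = 51 + 49/140.11·12.79 ≈ 55.47 ⇒ 55.
PM2.5: 131.86 lies in 86.70–210.94, so I_lo=51, I_hi=100, C_lo=86.70, C_hi=210.94.
(100−51)/(210.94−86.70) × (131.86−86.70) + 51 = 49/124.24 × 45.16 + 51 ≈ 68.81 → 69.
SO₂: 525 lies in 513–591, so I_lo=301, I_hi=500, C_lo=513, C_hi=591.
(500−301)/(591−513) × (525−513) + 301 = 199/78 × 12 + 301 ≈ 331.62 → 332.
PM10: 364.36 lies in 339.58–422.54, so I_lo=151, I_hi=200, C_lo=339.58, C_hi=422.54.
(200−151)/(422.54−339.58) × (364.36−339.58) + 151 = 49/82.96 × 24.78 + 151 ≈ 165.64 → 166.
Sub-indices: O₃→9, CO→157, NO₂→55, PM2.5→69, SO₂→332, PM10→166. Overall AQI = max = 332; dominant pollutant is SO₂.

332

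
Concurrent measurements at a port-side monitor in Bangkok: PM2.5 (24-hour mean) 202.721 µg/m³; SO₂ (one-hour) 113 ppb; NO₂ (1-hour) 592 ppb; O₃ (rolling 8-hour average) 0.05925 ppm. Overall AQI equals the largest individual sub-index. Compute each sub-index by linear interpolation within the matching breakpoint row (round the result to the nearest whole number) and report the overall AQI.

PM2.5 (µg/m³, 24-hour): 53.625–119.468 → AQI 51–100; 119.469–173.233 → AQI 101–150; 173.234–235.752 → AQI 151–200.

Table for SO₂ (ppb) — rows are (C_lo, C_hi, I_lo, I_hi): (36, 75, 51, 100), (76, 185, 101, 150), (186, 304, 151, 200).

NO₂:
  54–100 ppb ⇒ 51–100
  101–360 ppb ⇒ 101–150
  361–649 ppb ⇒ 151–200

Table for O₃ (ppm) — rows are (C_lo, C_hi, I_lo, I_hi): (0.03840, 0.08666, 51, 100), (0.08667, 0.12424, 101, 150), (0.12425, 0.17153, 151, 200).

190

PM2.5 202.721: bracket 173.234–235.752 → index 151–200; slope 49/62.518, offset 29.487.
AQI = 151 + 49/62.518·29.487 ≈ 174.11 ⇒ 174.
SO₂: 113 lies in 76–185, so I_lo=101, I_hi=150, C_lo=76, C_hi=185.
(150−101)/(185−76) × (113−76) + 101 = 49/109 × 37 + 101 ≈ 117.63 → 118.
NO₂ 592: bracket 361–649 → index 151–200; slope 49/288, offset 231.
AQI = 151 + 49/288·231 ≈ 190.30 ⇒ 190.
O₃: 0.05925 ∈ [0.03840, 0.08666] ↔ index [51, 100].
51 + (0.05925−0.03840)·(100−51)/(0.08666−0.03840) = 51 + 0.02085·49/0.04826 ≈ 72.17, so AQI = 72.
Sub-indices: PM2.5→174, SO₂→118, NO₂→190, O₃→72. Overall AQI = max = 190; dominant pollutant is NO₂.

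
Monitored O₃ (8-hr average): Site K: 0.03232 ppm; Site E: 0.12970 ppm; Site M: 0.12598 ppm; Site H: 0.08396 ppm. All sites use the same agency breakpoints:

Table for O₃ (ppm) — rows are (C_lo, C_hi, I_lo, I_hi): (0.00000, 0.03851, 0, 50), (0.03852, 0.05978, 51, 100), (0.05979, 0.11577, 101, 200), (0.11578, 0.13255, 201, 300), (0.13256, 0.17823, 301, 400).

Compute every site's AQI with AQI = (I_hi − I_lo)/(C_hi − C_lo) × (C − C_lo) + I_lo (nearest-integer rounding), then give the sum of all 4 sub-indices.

Site K: row 0.00000–0.03851 (AQI 0–50). (50−0)·(0.03232−0.00000)/(0.03851−0.00000) + 0 = 50·0.03232/0.03851 + 0 ≈ 41.96 → 42.
Site E: 0.12970 lies in 0.11578–0.13255, so I_lo=201, I_hi=300, C_lo=0.11578, C_hi=0.13255.
(300−201)/(0.13255−0.11578) × (0.12970−0.11578) + 201 = 99/0.01677 × 0.01392 + 201 ≈ 283.18 → 283.
Site M 0.12598: bracket 0.11578–0.13255 → index 201–300; slope 99/0.01677, offset 0.01020.
AQI = 201 + 99/0.01677·0.01020 ≈ 261.21 ⇒ 261.
Site H: 0.08396 ∈ [0.05979, 0.11577] ↔ index [101, 200].
101 + (0.08396−0.05979)·(200−101)/(0.11577−0.05979) = 101 + 0.02417·99/0.05598 ≈ 143.74, so AQI = 144.
AQIs: Site K=42, Site E=283, Site M=261, Site H=144. Sum = 42 + 283 + 261 + 144 = 730.

730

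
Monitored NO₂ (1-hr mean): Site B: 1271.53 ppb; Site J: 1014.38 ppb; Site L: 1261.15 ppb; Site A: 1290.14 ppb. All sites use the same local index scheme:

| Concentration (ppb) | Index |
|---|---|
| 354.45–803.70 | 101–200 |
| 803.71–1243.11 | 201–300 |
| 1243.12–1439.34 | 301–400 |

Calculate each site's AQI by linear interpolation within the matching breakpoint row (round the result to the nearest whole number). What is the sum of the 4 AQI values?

1198

Site B: 1271.53 lies in 1243.12–1439.34, so I_lo=301, I_hi=400, C_lo=1243.12, C_hi=1439.34.
(400−301)/(1439.34−1243.12) × (1271.53−1243.12) + 301 = 99/196.22 × 28.41 + 301 ≈ 315.33 → 315.
Site J: 1014.38 lies in 803.71–1243.11, so I_lo=201, I_hi=300, C_lo=803.71, C_hi=1243.11.
(300−201)/(1243.11−803.71) × (1014.38−803.71) + 201 = 99/439.40 × 210.67 + 201 ≈ 248.47 → 248.
Site L: row 1243.12–1439.34 (AQI 301–400). (400−301)·(1261.15−1243.12)/(1439.34−1243.12) + 301 = 99·18.03/196.22 + 301 ≈ 310.10 → 310.
Site A: row 1243.12–1439.34 (AQI 301–400). (400−301)·(1290.14−1243.12)/(1439.34−1243.12) + 301 = 99·47.02/196.22 + 301 ≈ 324.72 → 325.
AQIs: Site B=315, Site J=248, Site L=310, Site A=325. Sum = 315 + 248 + 310 + 325 = 1198.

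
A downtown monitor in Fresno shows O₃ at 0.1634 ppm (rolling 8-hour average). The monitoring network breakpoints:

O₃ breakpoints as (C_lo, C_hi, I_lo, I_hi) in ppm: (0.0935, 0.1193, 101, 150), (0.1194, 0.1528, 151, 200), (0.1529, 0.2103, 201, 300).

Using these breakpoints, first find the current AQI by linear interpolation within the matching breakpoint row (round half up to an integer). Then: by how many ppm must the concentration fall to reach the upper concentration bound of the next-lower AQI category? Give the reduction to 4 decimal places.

O₃: row 0.1529–0.2103 (AQI 201–300). (300−201)·(0.1634−0.1529)/(0.2103−0.1529) + 201 = 99·0.0105/0.0574 + 201 ≈ 219.11 → 219.
Current AQI 219 is in the Very Unhealthy range (201–300). The next-lower category tops out at AQI 200, whose upper concentration bound is 0.1528 ppm.
Reduction needed = 0.1634 − 0.1528 = 0.0106 ppm.

0.0106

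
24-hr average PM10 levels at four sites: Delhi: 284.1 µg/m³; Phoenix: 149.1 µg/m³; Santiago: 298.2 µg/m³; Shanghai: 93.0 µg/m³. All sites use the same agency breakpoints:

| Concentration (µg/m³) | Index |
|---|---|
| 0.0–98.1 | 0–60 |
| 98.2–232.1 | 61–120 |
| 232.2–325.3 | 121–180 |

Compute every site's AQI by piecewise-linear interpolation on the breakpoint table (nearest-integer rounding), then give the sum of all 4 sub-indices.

Delhi: 284.1 lies in 232.2–325.3, so I_lo=121, I_hi=180, C_lo=232.2, C_hi=325.3.
(180−121)/(325.3−232.2) × (284.1−232.2) + 121 = 59/93.1 × 51.9 + 121 ≈ 153.89 → 154.
Phoenix 149.1: bracket 98.2–232.1 → index 61–120; slope 59/133.9, offset 50.9.
AQI = 61 + 59/133.9·50.9 ≈ 83.43 ⇒ 83.
Santiago: row 232.2–325.3 (AQI 121–180). (180−121)·(298.2−232.2)/(325.3−232.2) + 121 = 59·66.0/93.1 + 121 ≈ 162.83 → 163.
Shanghai: row 0.0–98.1 (AQI 0–60). (60−0)·(93.0−0.0)/(98.1−0.0) + 0 = 60·93.0/98.1 + 0 ≈ 56.88 → 57.
AQIs: Delhi=154, Phoenix=83, Santiago=163, Shanghai=57. Sum = 154 + 83 + 163 + 57 = 457.

457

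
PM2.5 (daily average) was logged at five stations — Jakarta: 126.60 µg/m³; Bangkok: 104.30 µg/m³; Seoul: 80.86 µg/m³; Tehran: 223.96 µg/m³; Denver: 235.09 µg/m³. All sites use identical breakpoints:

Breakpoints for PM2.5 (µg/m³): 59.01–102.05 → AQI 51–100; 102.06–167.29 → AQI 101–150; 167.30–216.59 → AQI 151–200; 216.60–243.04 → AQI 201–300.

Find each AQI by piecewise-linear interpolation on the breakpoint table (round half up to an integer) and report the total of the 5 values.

Jakarta: row 102.06–167.29 (AQI 101–150). (150−101)·(126.60−102.06)/(167.29−102.06) + 101 = 49·24.54/65.23 + 101 ≈ 119.43 → 119.
Bangkok: 104.30 ∈ [102.06, 167.29] ↔ index [101, 150].
101 + (104.30−102.06)·(150−101)/(167.29−102.06) = 101 + 2.24·49/65.23 ≈ 102.68, so AQI = 103.
Seoul: row 59.01–102.05 (AQI 51–100). (100−51)·(80.86−59.01)/(102.05−59.01) + 51 = 49·21.85/43.04 + 51 ≈ 75.88 → 76.
Tehran: 223.96 lies in 216.60–243.04, so I_lo=201, I_hi=300, C_lo=216.60, C_hi=243.04.
(300−201)/(243.04−216.60) × (223.96−216.60) + 201 = 99/26.44 × 7.36 + 201 ≈ 228.56 → 229.
Denver 235.09: bracket 216.60–243.04 → index 201–300; slope 99/26.44, offset 18.49.
AQI = 201 + 99/26.44·18.49 ≈ 270.23 ⇒ 270.
AQIs: Jakarta=119, Bangkok=103, Seoul=76, Tehran=229, Denver=270. Sum = 119 + 103 + 76 + 229 + 270 = 797.

797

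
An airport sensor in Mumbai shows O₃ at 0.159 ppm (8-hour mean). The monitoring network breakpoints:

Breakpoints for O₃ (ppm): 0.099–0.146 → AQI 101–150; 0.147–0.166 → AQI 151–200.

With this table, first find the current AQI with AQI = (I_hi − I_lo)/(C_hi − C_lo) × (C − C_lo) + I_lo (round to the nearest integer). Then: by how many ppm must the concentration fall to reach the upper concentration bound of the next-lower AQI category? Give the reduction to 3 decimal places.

0.013

O₃: 0.159 lies in 0.147–0.166, so I_lo=151, I_hi=200, C_lo=0.147, C_hi=0.166.
(200−151)/(0.166−0.147) × (0.159−0.147) + 151 = 49/0.019 × 0.012 + 151 ≈ 181.95 → 182.
Current AQI 182 is in the Unhealthy range (151–200). The next-lower category tops out at AQI 150, whose upper concentration bound is 0.146 ppm.
Reduction needed = 0.159 − 0.146 = 0.013 ppm.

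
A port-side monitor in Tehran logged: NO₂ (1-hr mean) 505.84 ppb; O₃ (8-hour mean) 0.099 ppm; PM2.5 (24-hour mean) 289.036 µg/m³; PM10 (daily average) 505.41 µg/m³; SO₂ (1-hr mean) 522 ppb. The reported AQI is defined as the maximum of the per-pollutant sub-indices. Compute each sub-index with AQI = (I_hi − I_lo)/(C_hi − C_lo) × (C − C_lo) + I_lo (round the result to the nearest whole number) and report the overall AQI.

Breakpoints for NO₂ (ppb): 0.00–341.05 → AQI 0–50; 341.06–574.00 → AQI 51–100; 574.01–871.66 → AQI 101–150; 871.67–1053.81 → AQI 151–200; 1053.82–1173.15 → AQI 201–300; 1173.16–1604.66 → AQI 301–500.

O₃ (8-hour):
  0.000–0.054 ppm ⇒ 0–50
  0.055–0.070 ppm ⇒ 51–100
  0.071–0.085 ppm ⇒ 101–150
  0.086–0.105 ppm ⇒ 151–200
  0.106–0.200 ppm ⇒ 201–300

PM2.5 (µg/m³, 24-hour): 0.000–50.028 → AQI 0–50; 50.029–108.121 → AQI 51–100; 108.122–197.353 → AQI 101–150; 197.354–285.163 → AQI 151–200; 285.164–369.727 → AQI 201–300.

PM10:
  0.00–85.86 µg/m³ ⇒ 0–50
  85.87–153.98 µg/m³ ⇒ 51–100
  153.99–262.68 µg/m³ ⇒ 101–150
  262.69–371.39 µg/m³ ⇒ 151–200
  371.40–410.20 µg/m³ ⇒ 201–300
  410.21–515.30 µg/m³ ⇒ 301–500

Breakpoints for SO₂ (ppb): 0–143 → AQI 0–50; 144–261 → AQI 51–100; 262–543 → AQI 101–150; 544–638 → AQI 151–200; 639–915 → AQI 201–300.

NO₂: 505.84 lies in 341.06–574.00, so I_lo=51, I_hi=100, C_lo=341.06, C_hi=574.00.
(100−51)/(574.00−341.06) × (505.84−341.06) + 51 = 49/232.94 × 164.78 + 51 ≈ 85.66 → 86.
O₃: 0.099 ∈ [0.086, 0.105] ↔ index [151, 200].
151 + (0.099−0.086)·(200−151)/(0.105−0.086) = 151 + 0.013·49/0.019 ≈ 184.53, so AQI = 185.
PM2.5 289.036: bracket 285.164–369.727 → index 201–300; slope 99/84.563, offset 3.872.
AQI = 201 + 99/84.563·3.872 ≈ 205.53 ⇒ 206.
PM10: 505.41 lies in 410.21–515.30, so I_lo=301, I_hi=500, C_lo=410.21, C_hi=515.30.
(500−301)/(515.30−410.21) × (505.41−410.21) + 301 = 199/105.09 × 95.20 + 301 ≈ 481.27 → 481.
SO₂: 522 lies in 262–543, so I_lo=101, I_hi=150, C_lo=262, C_hi=543.
(150−101)/(543−262) × (522−262) + 101 = 49/281 × 260 + 101 ≈ 146.34 → 146.
Sub-indices: NO₂→86, O₃→185, PM2.5→206, PM10→481, SO₂→146. Overall AQI = max = 481; dominant pollutant is PM10.

481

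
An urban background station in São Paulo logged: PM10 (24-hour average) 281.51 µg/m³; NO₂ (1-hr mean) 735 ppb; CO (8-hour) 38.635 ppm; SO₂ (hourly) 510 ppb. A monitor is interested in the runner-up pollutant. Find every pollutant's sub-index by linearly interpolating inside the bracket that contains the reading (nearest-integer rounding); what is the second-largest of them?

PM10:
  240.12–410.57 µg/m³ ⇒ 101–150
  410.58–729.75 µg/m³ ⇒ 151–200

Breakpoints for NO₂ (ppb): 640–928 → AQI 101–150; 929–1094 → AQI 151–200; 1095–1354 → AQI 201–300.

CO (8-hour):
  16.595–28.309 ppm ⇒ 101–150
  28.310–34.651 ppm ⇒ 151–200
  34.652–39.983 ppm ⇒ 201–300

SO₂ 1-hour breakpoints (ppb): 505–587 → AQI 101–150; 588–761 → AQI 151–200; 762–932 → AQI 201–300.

PM10: 281.51 lies in 240.12–410.57, so I_lo=101, I_hi=150, C_lo=240.12, C_hi=410.57.
(150−101)/(410.57−240.12) × (281.51−240.12) + 101 = 49/170.45 × 41.39 + 101 ≈ 112.90 → 113.
NO₂: 735 lies in 640–928, so I_lo=101, I_hi=150, C_lo=640, C_hi=928.
(150−101)/(928−640) × (735−640) + 101 = 49/288 × 95 + 101 ≈ 117.16 → 117.
CO: 38.635 lies in 34.652–39.983, so I_lo=201, I_hi=300, C_lo=34.652, C_hi=39.983.
(300−201)/(39.983−34.652) × (38.635−34.652) + 201 = 99/5.331 × 3.983 + 201 ≈ 274.97 → 275.
SO₂: 510 ∈ [505, 587] ↔ index [101, 150].
101 + (510−505)·(150−101)/(587−505) = 101 + 5·49/82 ≈ 103.99, so AQI = 104.
Sub-indices: PM10→113, NO₂→117, CO→275, SO₂→104. Ranked high→low: 275, 117, 113, 104. Second-highest sub-index = 117.

117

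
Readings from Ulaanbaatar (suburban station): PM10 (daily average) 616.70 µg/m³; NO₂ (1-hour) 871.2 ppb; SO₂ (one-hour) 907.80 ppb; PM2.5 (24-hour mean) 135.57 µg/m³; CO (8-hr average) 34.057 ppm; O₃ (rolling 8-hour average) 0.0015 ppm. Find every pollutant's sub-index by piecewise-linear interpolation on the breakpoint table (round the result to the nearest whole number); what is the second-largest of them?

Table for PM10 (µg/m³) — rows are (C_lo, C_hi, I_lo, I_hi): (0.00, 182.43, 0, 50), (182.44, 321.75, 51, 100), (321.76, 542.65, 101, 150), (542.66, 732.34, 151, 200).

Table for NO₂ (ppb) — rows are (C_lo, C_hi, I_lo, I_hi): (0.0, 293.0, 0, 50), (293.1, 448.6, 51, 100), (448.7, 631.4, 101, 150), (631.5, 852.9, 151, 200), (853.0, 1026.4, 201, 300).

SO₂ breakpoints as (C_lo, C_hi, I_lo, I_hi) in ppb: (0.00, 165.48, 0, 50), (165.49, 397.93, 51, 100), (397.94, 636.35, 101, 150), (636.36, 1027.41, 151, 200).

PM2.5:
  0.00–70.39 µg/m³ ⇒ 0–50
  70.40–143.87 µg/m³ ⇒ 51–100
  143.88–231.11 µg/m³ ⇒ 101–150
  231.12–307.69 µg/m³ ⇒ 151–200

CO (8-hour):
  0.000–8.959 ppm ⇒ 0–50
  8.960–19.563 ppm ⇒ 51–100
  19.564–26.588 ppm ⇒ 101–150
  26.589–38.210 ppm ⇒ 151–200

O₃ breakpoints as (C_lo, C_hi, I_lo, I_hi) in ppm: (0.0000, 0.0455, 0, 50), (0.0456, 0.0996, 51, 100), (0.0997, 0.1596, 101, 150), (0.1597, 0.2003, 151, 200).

PM10: row 542.66–732.34 (AQI 151–200). (200−151)·(616.70−542.66)/(732.34−542.66) + 151 = 49·74.04/189.68 + 151 ≈ 170.13 → 170.
NO₂ 871.2: bracket 853.0–1026.4 → index 201–300; slope 99/173.4, offset 18.2.
AQI = 201 + 99/173.4·18.2 ≈ 211.39 ⇒ 211.
SO₂: 907.80 ∈ [636.36, 1027.41] ↔ index [151, 200].
151 + (907.80−636.36)·(200−151)/(1027.41−636.36) = 151 + 271.44·49/391.05 ≈ 185.01, so AQI = 185.
PM2.5: 135.57 lies in 70.40–143.87, so I_lo=51, I_hi=100, C_lo=70.40, C_hi=143.87.
(100−51)/(143.87−70.40) × (135.57−70.40) + 51 = 49/73.47 × 65.17 + 51 ≈ 94.46 → 94.
CO: 34.057 ∈ [26.589, 38.210] ↔ index [151, 200].
151 + (34.057−26.589)·(200−151)/(38.210−26.589) = 151 + 7.468·49/11.621 ≈ 182.49, so AQI = 182.
O₃: 0.0015 lies in 0.0000–0.0455, so I_lo=0, I_hi=50, C_lo=0.0000, C_hi=0.0455.
(50−0)/(0.0455−0.0000) × (0.0015−0.0000) + 0 = 50/0.0455 × 0.0015 + 0 ≈ 1.65 → 2.
Sub-indices: PM10→170, NO₂→211, SO₂→185, PM2.5→94, CO→182, O₃→2. Ranked high→low: 211, 185, 182, 170, 94, 2. Second-highest sub-index = 185.

185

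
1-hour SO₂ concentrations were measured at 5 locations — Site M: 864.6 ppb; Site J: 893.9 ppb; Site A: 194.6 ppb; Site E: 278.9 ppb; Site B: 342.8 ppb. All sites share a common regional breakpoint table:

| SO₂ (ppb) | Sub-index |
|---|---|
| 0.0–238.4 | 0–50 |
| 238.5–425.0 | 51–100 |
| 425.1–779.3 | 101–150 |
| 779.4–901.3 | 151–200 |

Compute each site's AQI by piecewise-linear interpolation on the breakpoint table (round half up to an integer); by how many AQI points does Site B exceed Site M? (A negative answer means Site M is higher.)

-107

Site M: 864.6 lies in 779.4–901.3, so I_lo=151, I_hi=200, C_lo=779.4, C_hi=901.3.
(200−151)/(901.3−779.4) × (864.6−779.4) + 151 = 49/121.9 × 85.2 + 151 ≈ 185.25 → 185.
Site J 893.9: bracket 779.4–901.3 → index 151–200; slope 49/121.9, offset 114.5.
AQI = 151 + 49/121.9·114.5 ≈ 197.03 ⇒ 197.
Site A: 194.6 ∈ [0.0, 238.4] ↔ index [0, 50].
0 + (194.6−0.0)·(50−0)/(238.4−0.0) = 0 + 194.6·50/238.4 ≈ 40.81, so AQI = 41.
Site E: 278.9 ∈ [238.5, 425.0] ↔ index [51, 100].
51 + (278.9−238.5)·(100−51)/(425.0−238.5) = 51 + 40.4·49/186.5 ≈ 61.61, so AQI = 62.
Site B: 342.8 ∈ [238.5, 425.0] ↔ index [51, 100].
51 + (342.8−238.5)·(100−51)/(425.0−238.5) = 51 + 104.3·49/186.5 ≈ 78.40, so AQI = 78.
AQIs: Site M=185, Site J=197, Site A=41, Site E=62, Site B=78. Site B (78) − Site M (185) = -107.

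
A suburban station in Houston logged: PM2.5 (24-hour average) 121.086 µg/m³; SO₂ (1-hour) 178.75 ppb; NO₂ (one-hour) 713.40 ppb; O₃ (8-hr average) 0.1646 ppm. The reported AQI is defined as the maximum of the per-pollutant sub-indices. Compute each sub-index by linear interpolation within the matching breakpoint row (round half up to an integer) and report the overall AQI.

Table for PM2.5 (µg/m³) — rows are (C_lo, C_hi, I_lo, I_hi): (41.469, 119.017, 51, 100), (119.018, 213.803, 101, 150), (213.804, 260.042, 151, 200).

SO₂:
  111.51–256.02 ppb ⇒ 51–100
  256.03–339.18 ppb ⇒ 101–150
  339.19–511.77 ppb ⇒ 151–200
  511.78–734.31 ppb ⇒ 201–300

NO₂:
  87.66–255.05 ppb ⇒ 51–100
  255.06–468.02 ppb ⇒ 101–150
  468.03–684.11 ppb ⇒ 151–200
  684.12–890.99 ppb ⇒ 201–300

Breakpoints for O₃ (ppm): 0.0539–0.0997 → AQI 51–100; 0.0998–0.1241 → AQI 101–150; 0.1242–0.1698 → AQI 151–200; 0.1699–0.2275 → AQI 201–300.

PM2.5: 121.086 lies in 119.018–213.803, so I_lo=101, I_hi=150, C_lo=119.018, C_hi=213.803.
(150−101)/(213.803−119.018) × (121.086−119.018) + 101 = 49/94.785 × 2.068 + 101 ≈ 102.07 → 102.
SO₂: 178.75 ∈ [111.51, 256.02] ↔ index [51, 100].
51 + (178.75−111.51)·(100−51)/(256.02−111.51) = 51 + 67.24·49/144.51 ≈ 73.80, so AQI = 74.
NO₂ 713.40: bracket 684.12–890.99 → index 201–300; slope 99/206.87, offset 29.28.
AQI = 201 + 99/206.87·29.28 ≈ 215.01 ⇒ 215.
O₃: 0.1646 lies in 0.1242–0.1698, so I_lo=151, I_hi=200, C_lo=0.1242, C_hi=0.1698.
(200−151)/(0.1698−0.1242) × (0.1646−0.1242) + 151 = 49/0.0456 × 0.0404 + 151 ≈ 194.41 → 194.
Sub-indices: PM2.5→102, SO₂→74, NO₂→215, O₃→194. Overall AQI = max = 215; dominant pollutant is NO₂.
AQI 215: Very Unhealthy.

215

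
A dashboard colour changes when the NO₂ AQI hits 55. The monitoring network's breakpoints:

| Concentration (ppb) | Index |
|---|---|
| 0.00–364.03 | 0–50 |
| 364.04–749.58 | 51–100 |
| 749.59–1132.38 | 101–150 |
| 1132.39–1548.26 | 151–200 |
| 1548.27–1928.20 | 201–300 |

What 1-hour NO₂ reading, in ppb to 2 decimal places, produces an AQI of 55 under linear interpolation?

AQI 55 lies in the 51–100 band, which corresponds to 364.04–749.58 ppb.
C = 364.04 + (55−51)×(749.58−364.04)/(100−51) = 364.04 + 4×385.54/49 ≈ 395.5127 ppb → 395.51 ppb to 2 dp.

395.51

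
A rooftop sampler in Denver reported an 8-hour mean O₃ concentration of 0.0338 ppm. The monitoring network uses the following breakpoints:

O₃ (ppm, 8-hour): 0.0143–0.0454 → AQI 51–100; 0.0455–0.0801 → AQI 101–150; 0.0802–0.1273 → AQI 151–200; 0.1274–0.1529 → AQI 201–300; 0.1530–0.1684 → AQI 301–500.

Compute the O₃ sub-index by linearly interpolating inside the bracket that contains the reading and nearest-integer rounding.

82

O₃: 0.0338 lies in 0.0143–0.0454, so I_lo=51, I_hi=100, C_lo=0.0143, C_hi=0.0454.
(100−51)/(0.0454−0.0143) × (0.0338−0.0143) + 51 = 49/0.0311 × 0.0195 + 51 ≈ 81.72 → 82.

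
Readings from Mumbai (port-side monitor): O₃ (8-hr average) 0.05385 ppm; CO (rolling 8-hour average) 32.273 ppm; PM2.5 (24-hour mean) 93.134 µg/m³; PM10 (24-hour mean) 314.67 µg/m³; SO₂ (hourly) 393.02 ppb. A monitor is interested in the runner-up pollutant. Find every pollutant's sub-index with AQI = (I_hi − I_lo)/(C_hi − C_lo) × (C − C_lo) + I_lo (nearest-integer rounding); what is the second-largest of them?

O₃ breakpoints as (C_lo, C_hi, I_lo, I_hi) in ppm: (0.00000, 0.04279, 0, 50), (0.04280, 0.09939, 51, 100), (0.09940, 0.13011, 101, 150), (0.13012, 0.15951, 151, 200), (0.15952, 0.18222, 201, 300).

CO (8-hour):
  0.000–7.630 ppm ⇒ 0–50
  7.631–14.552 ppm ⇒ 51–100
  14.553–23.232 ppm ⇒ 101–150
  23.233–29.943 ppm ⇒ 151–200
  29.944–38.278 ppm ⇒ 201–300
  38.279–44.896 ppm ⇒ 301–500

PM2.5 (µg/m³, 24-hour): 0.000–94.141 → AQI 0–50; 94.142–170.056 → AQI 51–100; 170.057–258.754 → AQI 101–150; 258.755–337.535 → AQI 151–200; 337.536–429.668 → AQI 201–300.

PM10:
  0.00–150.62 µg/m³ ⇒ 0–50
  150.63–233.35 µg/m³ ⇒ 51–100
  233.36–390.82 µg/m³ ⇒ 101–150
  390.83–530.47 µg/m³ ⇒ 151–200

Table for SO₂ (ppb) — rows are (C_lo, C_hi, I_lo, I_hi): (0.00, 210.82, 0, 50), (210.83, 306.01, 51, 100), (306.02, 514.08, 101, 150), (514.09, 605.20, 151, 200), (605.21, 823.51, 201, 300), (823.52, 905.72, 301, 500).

O₃: row 0.04280–0.09939 (AQI 51–100). (100−51)·(0.05385−0.04280)/(0.09939−0.04280) + 51 = 49·0.01105/0.05659 + 51 ≈ 60.57 → 61.
CO: 32.273 lies in 29.944–38.278, so I_lo=201, I_hi=300, C_lo=29.944, C_hi=38.278.
(300−201)/(38.278−29.944) × (32.273−29.944) + 201 = 99/8.334 × 2.329 + 201 ≈ 228.67 → 229.
PM2.5: 93.134 lies in 0.000–94.141, so I_lo=0, I_hi=50, C_lo=0.000, C_hi=94.141.
(50−0)/(94.141−0.000) × (93.134−0.000) + 0 = 50/94.141 × 93.134 + 0 ≈ 49.47 → 49.
PM10: 314.67 ∈ [233.36, 390.82] ↔ index [101, 150].
101 + (314.67−233.36)·(150−101)/(390.82−233.36) = 101 + 81.31·49/157.46 ≈ 126.30, so AQI = 126.
SO₂: 393.02 lies in 306.02–514.08, so I_lo=101, I_hi=150, C_lo=306.02, C_hi=514.08.
(150−101)/(514.08−306.02) × (393.02−306.02) + 101 = 49/208.06 × 87.00 + 101 ≈ 121.49 → 121.
Sub-indices: O₃→61, CO→229, PM2.5→49, PM10→126, SO₂→121. Ranked high→low: 229, 126, 121, 61, 49. Second-highest sub-index = 126.

126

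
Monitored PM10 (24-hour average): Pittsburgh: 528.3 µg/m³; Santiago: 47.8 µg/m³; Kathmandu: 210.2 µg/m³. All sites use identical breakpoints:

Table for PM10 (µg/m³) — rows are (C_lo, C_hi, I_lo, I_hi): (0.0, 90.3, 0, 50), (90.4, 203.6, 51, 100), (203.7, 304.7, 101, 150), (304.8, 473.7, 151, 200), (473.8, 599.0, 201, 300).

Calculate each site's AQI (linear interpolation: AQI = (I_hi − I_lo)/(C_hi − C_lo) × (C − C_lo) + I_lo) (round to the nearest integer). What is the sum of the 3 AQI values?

Pittsburgh: row 473.8–599.0 (AQI 201–300). (300−201)·(528.3−473.8)/(599.0−473.8) + 201 = 99·54.5/125.2 + 201 ≈ 244.10 → 244.
Santiago 47.8: bracket 0.0–90.3 → index 0–50; slope 50/90.3, offset 47.8.
AQI = 0 + 50/90.3·47.8 ≈ 26.47 ⇒ 26.
Kathmandu: row 203.7–304.7 (AQI 101–150). (150−101)·(210.2−203.7)/(304.7−203.7) + 101 = 49·6.5/101.0 + 101 ≈ 104.15 → 104.
AQIs: Pittsburgh=244, Santiago=26, Kathmandu=104. Sum = 244 + 26 + 104 = 374.

374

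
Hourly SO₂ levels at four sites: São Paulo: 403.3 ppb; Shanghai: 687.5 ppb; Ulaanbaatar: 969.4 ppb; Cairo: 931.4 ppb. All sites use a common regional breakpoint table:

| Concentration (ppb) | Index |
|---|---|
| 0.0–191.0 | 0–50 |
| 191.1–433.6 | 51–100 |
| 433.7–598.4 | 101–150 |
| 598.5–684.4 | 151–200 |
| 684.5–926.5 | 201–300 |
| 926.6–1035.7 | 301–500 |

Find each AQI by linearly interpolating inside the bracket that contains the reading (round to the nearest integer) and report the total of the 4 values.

985

São Paulo 403.3: bracket 191.1–433.6 → index 51–100; slope 49/242.5, offset 212.2.
AQI = 51 + 49/242.5·212.2 ≈ 93.88 ⇒ 94.
Shanghai 687.5: bracket 684.5–926.5 → index 201–300; slope 99/242.0, offset 3.0.
AQI = 201 + 99/242.0·3.0 ≈ 202.23 ⇒ 202.
Ulaanbaatar: row 926.6–1035.7 (AQI 301–500). (500−301)·(969.4−926.6)/(1035.7−926.6) + 301 = 199·42.8/109.1 + 301 ≈ 379.07 → 379.
Cairo: 931.4 ∈ [926.6, 1035.7] ↔ index [301, 500].
301 + (931.4−926.6)·(500−301)/(1035.7−926.6) = 301 + 4.8·199/109.1 ≈ 309.76, so AQI = 310.
AQIs: São Paulo=94, Shanghai=202, Ulaanbaatar=379, Cairo=310. Sum = 94 + 202 + 379 + 310 = 985.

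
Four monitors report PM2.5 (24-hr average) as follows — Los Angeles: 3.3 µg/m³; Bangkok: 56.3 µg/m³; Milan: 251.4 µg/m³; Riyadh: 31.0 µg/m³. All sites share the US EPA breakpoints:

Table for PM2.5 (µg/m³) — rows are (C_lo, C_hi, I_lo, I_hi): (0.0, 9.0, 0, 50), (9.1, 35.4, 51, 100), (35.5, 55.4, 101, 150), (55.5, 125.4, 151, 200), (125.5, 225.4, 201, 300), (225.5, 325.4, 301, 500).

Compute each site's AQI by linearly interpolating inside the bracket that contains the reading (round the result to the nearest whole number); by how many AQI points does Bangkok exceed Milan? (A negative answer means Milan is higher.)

-201

Los Angeles: 3.3 lies in 0.0–9.0, so I_lo=0, I_hi=50, C_lo=0.0, C_hi=9.0.
(50−0)/(9.0−0.0) × (3.3−0.0) + 0 = 50/9.0 × 3.3 + 0 ≈ 18.33 → 18.
Bangkok: 56.3 ∈ [55.5, 125.4] ↔ index [151, 200].
151 + (56.3−55.5)·(200−151)/(125.4−55.5) = 151 + 0.8·49/69.9 ≈ 151.56, so AQI = 152.
Milan: 251.4 ∈ [225.5, 325.4] ↔ index [301, 500].
301 + (251.4−225.5)·(500−301)/(325.4−225.5) = 301 + 25.9·199/99.9 ≈ 352.59, so AQI = 353.
Riyadh: 31.0 lies in 9.1–35.4, so I_lo=51, I_hi=100, C_lo=9.1, C_hi=35.4.
(100−51)/(35.4−9.1) × (31.0−9.1) + 51 = 49/26.3 × 21.9 + 51 ≈ 91.80 → 92.
AQIs: Los Angeles=18, Bangkok=152, Milan=353, Riyadh=92. Bangkok (152) − Milan (353) = -201.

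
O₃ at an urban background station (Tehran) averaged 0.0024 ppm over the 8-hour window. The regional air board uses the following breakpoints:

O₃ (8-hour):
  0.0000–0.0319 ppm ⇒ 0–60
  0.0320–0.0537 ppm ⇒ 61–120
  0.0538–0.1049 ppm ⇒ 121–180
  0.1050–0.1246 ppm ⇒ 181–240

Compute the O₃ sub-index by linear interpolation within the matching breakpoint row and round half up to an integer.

O₃: 0.0024 ∈ [0.0000, 0.0319] ↔ index [0, 60].
0 + (0.0024−0.0000)·(60−0)/(0.0319−0.0000) = 0 + 0.0024·60/0.0319 ≈ 4.51, so AQI = 5.

5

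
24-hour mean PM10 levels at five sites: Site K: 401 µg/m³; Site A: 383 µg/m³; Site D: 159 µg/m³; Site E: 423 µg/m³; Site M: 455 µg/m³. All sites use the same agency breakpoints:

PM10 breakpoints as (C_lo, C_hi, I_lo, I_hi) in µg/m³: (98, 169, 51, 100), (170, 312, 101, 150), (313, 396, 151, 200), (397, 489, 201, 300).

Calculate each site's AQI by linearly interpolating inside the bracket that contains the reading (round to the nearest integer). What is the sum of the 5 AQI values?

982

Site K: 401 ∈ [397, 489] ↔ index [201, 300].
201 + (401−397)·(300−201)/(489−397) = 201 + 4·99/92 ≈ 205.30, so AQI = 205.
Site A: 383 lies in 313–396, so I_lo=151, I_hi=200, C_lo=313, C_hi=396.
(200−151)/(396−313) × (383−313) + 151 = 49/83 × 70 + 151 ≈ 192.33 → 192.
Site D 159: bracket 98–169 → index 51–100; slope 49/71, offset 61.
AQI = 51 + 49/71·61 ≈ 93.10 ⇒ 93.
Site E: 423 lies in 397–489, so I_lo=201, I_hi=300, C_lo=397, C_hi=489.
(300−201)/(489−397) × (423−397) + 201 = 99/92 × 26 + 201 ≈ 228.98 → 229.
Site M: row 397–489 (AQI 201–300). (300−201)·(455−397)/(489−397) + 201 = 99·58/92 + 201 ≈ 263.41 → 263.
AQIs: Site K=205, Site A=192, Site D=93, Site E=229, Site M=263. Sum = 205 + 192 + 93 + 229 + 263 = 982.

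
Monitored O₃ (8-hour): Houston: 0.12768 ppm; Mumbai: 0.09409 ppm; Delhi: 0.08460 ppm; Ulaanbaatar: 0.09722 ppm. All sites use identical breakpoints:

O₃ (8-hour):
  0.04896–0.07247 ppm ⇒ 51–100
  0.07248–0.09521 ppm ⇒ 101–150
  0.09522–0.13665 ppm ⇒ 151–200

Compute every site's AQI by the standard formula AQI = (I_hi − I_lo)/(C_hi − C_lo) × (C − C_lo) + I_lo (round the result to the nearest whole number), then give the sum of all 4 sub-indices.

617

Houston: 0.12768 ∈ [0.09522, 0.13665] ↔ index [151, 200].
151 + (0.12768−0.09522)·(200−151)/(0.13665−0.09522) = 151 + 0.03246·49/0.04143 ≈ 189.39, so AQI = 189.
Mumbai: 0.09409 ∈ [0.07248, 0.09521] ↔ index [101, 150].
101 + (0.09409−0.07248)·(150−101)/(0.09521−0.07248) = 101 + 0.02161·49/0.02273 ≈ 147.59, so AQI = 148.
Delhi: 0.08460 ∈ [0.07248, 0.09521] ↔ index [101, 150].
101 + (0.08460−0.07248)·(150−101)/(0.09521−0.07248) = 101 + 0.01212·49/0.02273 ≈ 127.13, so AQI = 127.
Ulaanbaatar: row 0.09522–0.13665 (AQI 151–200). (200−151)·(0.09722−0.09522)/(0.13665−0.09522) + 151 = 49·0.00200/0.04143 + 151 ≈ 153.37 → 153.
AQIs: Houston=189, Mumbai=148, Delhi=127, Ulaanbaatar=153. Sum = 189 + 148 + 127 + 153 = 617.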